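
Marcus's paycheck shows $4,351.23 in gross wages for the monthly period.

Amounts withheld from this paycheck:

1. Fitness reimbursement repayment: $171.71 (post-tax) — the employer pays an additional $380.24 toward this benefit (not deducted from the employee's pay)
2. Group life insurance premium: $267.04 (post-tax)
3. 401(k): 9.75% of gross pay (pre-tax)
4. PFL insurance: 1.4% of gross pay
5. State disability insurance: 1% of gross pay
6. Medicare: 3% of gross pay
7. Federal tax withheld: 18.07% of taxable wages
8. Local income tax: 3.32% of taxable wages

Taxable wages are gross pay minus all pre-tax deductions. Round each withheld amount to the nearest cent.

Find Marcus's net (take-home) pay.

$2,413.28

401(k): $4,351.23 × 0.0975 = $424.24
Taxable wages = $4,351.23 − $424.24 = $3,926.99
Federal tax withheld: $3,926.99 × 0.1807 = $709.61
Local income tax: $3,926.99 × 0.0332 = $130.38
PFL insurance: $4,351.23 × 0.014 = $60.92
State disability insurance: $4,351.23 × 0.01 = $43.51
Medicare: $4,351.23 × 0.03 = $130.54
Fitness reimbursement repayment: $171.71
Group life insurance premium: $267.04
(Employer's $380.24 toward fitness reimbursement repayment is not withheld from the employee.)
Total deductions = $424.24 + $709.61 + $130.38 + $60.92 + $43.51 + $130.54 + $171.71 + $267.04 = $1,937.95
Net pay = $4,351.23 − $1,937.95 = $2,413.28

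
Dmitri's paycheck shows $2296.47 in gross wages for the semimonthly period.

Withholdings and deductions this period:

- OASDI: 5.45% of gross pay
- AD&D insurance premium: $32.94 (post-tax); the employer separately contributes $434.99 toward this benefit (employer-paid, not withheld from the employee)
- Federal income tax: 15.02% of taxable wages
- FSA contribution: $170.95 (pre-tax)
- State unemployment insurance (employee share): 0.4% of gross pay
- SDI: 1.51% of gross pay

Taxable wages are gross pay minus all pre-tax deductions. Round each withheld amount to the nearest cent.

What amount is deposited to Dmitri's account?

$1604.30

FSA contribution: $170.95
Taxable wages = $2296.47 − $170.95 = $2125.52
Federal income tax: $2125.52 × 0.1502 = $319.25
State unemployment insurance (employee share): $2296.47 × 0.004 = $9.19
OASDI: $2296.47 × 0.0545 = $125.16
SDI: $2296.47 × 0.0151 = $34.68
AD&D insurance premium: $32.94
(Employer's $434.99 toward AD&D insurance premium is not withheld from the employee.)
Total deductions = $170.95 + $319.25 + $9.19 + $125.16 + $34.68 + $32.94 = $692.17
Net pay = $2296.47 − $692.17 = $1604.30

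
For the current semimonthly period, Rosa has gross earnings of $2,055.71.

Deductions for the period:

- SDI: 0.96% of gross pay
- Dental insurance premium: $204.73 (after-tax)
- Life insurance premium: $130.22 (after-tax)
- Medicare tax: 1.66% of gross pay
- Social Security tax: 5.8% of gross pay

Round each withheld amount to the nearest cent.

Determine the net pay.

Medicare tax: $2,055.71 × 0.0166 = $34.12
Social Security tax: $2,055.71 × 0.058 = $119.23
SDI: $2,055.71 × 0.0096 = $19.73
Dental insurance premium: $204.73
Life insurance premium: $130.22
Total deductions = $34.12 + $119.23 + $19.73 + $204.73 + $130.22 = $508.03
Net pay = $2,055.71 − $508.03 = $1,547.68

$1,547.68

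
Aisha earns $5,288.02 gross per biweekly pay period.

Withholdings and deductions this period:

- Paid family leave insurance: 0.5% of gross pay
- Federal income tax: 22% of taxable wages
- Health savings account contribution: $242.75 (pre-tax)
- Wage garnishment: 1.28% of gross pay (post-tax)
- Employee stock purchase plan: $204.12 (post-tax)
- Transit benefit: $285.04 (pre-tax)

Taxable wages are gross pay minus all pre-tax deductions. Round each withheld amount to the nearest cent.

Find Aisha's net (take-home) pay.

$3,414.73

Health savings account contribution: $242.75
Transit benefit: $285.04
Pre-tax total = $242.75 + $285.04 = $527.79
Taxable wages = $5,288.02 − $527.79 = $4,760.23
Federal income tax: $4,760.23 × 0.22 = $1,047.25
Paid family leave insurance: $5,288.02 × 0.005 = $26.44
Employee stock purchase plan: $204.12
Wage garnishment: $5,288.02 × 0.0128 = $67.69
Total deductions = $242.75 + $285.04 + $1,047.25 + $26.44 + $204.12 + $67.69 = $1,873.29
Net pay = $5,288.02 − $1,873.29 = $3,414.73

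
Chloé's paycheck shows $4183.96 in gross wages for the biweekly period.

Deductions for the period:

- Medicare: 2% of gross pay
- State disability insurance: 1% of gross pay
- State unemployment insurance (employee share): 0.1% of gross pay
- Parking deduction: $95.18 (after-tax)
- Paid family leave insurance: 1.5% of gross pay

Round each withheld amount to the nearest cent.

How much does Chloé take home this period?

Paid family leave insurance: $4183.96 × 0.015 = $62.76
Medicare: $4183.96 × 0.02 = $83.68
State unemployment insurance (employee share): $4183.96 × 0.001 = $4.18
State disability insurance: $4183.96 × 0.01 = $41.84
Parking deduction: $95.18
Total deductions = $62.76 + $83.68 + $4.18 + $41.84 + $95.18 = $287.64
Net pay = $4183.96 − $287.64 = $3896.32

$3896.32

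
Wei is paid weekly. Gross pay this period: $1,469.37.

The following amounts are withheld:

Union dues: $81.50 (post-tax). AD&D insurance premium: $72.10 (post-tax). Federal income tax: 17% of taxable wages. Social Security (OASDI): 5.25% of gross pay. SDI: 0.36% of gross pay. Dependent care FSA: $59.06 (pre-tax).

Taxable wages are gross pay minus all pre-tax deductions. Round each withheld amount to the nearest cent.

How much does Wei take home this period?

Dependent care FSA: $59.06
Taxable wages = $1,469.37 − $59.06 = $1,410.31
Federal income tax: $1,410.31 × 0.17 = $239.75
Social Security (OASDI): $1,469.37 × 0.0525 = $77.14
SDI: $1,469.37 × 0.0036 = $5.29
Union dues: $81.50
AD&D insurance premium: $72.10
Total deductions = $59.06 + $239.75 + $77.14 + $5.29 + $81.50 + $72.10 = $534.84
Net pay = $1,469.37 − $534.84 = $934.53

$934.53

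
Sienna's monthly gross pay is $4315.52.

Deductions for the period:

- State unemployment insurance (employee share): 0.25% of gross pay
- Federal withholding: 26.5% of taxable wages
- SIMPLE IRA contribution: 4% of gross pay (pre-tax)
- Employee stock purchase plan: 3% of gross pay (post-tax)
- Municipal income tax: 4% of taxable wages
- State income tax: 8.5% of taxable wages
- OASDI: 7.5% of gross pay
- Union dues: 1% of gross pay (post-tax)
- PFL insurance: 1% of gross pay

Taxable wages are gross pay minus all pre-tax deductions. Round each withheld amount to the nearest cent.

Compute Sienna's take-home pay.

$1976.92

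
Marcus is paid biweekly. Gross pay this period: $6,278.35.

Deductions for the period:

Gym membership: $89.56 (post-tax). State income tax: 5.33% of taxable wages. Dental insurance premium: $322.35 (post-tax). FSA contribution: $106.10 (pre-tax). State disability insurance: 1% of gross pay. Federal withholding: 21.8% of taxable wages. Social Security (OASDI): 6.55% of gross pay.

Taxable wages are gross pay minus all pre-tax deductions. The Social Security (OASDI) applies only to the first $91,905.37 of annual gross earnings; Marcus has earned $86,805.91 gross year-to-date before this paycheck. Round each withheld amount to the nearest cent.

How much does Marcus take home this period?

$3,689.02

FSA contribution: $106.10
Taxable wages = $6,278.35 − $106.10 = $6,172.25
Federal withholding: $6,172.25 × 0.218 = $1,345.55
State income tax: $6,172.25 × 0.0533 = $328.98
State disability insurance: $6,278.35 × 0.01 = $62.78
Social Security (OASDI): only $91,905.37 − $86,805.91 = $5,099.46 of this check is subject → $5,099.46 × 0.0655 = $334.01
Gym membership: $89.56
Dental insurance premium: $322.35
Total deductions = $106.10 + $1,345.55 + $328.98 + $62.78 + $334.01 + $89.56 + $322.35 = $2,589.33
Net pay = $6,278.35 − $2,589.33 = $3,689.02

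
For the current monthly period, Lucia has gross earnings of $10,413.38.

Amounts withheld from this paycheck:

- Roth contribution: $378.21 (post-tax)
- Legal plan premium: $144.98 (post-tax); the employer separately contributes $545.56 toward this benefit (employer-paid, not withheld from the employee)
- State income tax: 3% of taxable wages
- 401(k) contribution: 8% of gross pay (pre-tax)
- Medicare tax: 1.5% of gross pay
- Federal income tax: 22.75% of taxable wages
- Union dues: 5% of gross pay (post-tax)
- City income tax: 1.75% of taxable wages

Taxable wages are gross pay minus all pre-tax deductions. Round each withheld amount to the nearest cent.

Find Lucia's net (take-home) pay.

401(k) contribution: $10,413.38 × 0.08 = $833.07
Taxable wages = $10,413.38 − $833.07 = $9,580.31
Federal income tax: $9,580.31 × 0.2275 = $2,179.52
City income tax: $9,580.31 × 0.0175 = $167.66
State income tax: $9,580.31 × 0.03 = $287.41
Medicare tax: $10,413.38 × 0.015 = $156.20
Legal plan premium: $144.98
Roth contribution: $378.21
Union dues: $10,413.38 × 0.05 = $520.67
(Employer's $545.56 toward legal plan premium is not withheld from the employee.)
Total deductions = $833.07 + $2,179.52 + $167.66 + $287.41 + $156.20 + $144.98 + $378.21 + $520.67 = $4,667.72
Net pay = $10,413.38 − $4,667.72 = $5,745.66

$5,745.66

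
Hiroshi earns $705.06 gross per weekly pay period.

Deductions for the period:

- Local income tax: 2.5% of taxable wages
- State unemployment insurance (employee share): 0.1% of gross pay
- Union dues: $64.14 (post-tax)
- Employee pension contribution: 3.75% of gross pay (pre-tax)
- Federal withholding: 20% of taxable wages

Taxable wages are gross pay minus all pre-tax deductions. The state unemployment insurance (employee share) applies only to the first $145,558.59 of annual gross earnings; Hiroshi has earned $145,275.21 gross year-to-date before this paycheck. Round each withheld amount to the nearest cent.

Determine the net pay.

$461.51

Employee pension contribution: $705.06 × 0.0375 = $26.44
Taxable wages = $705.06 − $26.44 = $678.62
Local income tax: $678.62 × 0.025 = $16.97
Federal withholding: $678.62 × 0.2 = $135.72
State unemployment insurance (employee share): only $145,558.59 − $145,275.21 = $283.38 of this check is subject → $283.38 × 0.001 = $0.28
Union dues: $64.14
Total deductions = $26.44 + $16.97 + $135.72 + $0.28 + $64.14 = $243.55
Net pay = $705.06 − $243.55 = $461.51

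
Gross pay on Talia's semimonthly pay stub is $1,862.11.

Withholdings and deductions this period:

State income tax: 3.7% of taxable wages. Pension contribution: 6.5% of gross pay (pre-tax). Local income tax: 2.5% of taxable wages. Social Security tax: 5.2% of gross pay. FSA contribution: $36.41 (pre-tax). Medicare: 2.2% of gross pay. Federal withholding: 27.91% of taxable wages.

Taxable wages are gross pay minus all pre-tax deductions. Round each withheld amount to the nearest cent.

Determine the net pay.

Pension contribution: $1,862.11 × 0.065 = $121.04
FSA contribution: $36.41
Pre-tax total = $121.04 + $36.41 = $157.45
Taxable wages = $1,862.11 − $157.45 = $1,704.66
Local income tax: $1,704.66 × 0.025 = $42.62
Federal withholding: $1,704.66 × 0.2791 = $475.77
State income tax: $1,704.66 × 0.037 = $63.07
Medicare: $1,862.11 × 0.022 = $40.97
Social Security tax: $1,862.11 × 0.052 = $96.83
Total deductions = $121.04 + $36.41 + $42.62 + $475.77 + $63.07 + $40.97 + $96.83 = $876.71
Net pay = $1,862.11 − $876.71 = $985.40

$985.40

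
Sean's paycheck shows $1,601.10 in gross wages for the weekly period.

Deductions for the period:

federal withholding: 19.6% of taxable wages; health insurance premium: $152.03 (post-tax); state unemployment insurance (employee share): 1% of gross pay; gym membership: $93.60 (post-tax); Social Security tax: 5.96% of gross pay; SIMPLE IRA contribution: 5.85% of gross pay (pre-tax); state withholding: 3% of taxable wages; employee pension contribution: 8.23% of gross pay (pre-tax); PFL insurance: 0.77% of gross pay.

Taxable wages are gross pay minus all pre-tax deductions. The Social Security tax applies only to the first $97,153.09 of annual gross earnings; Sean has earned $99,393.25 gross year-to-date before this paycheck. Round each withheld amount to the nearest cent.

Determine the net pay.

SIMPLE IRA contribution: $1,601.10 × 0.0585 = $93.66
Employee pension contribution: $1,601.10 × 0.0823 = $131.77
Pre-tax total = $93.66 + $131.77 = $225.43
Taxable wages = $1,601.10 − $225.43 = $1,375.67
Federal withholding: $1,375.67 × 0.196 = $269.63
State withholding: $1,375.67 × 0.03 = $41.27
Social Security tax: annual cap $97,153.09 already reached (YTD $99,393.25), so $0.00
PFL insurance: $1,601.10 × 0.0077 = $12.33
State unemployment insurance (employee share): $1,601.10 × 0.01 = $16.01
Health insurance premium: $152.03
Gym membership: $93.60
Total deductions = $93.66 + $131.77 + $269.63 + $41.27 + $0.00 + $12.33 + $16.01 + $152.03 + $93.60 = $810.30
Net pay = $1,601.10 − $810.30 = $790.80

$790.80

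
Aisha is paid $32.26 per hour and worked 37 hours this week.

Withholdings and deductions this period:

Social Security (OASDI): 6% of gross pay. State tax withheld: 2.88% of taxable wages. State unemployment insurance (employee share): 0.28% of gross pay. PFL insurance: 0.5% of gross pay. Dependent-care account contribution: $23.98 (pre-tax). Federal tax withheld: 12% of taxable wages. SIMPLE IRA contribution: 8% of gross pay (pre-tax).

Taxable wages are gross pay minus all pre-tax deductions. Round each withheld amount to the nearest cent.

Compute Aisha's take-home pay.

$833.38

Gross pay: 37 × $32.26 = $1193.62
SIMPLE IRA contribution: $1193.62 × 0.08 = $95.49
Dependent-care account contribution: $23.98
Pre-tax total = $95.49 + $23.98 = $119.47
Taxable wages = $1193.62 − $119.47 = $1074.15
State tax withheld: $1074.15 × 0.0288 = $30.94
Federal tax withheld: $1074.15 × 0.12 = $128.90
State unemployment insurance (employee share): $1193.62 × 0.0028 = $3.34
PFL insurance: $1193.62 × 0.005 = $5.97
Social Security (OASDI): $1193.62 × 0.06 = $71.62
Total deductions = $95.49 + $23.98 + $30.94 + $128.90 + $3.34 + $5.97 + $71.62 = $360.24
Net pay = $1193.62 − $360.24 = $833.38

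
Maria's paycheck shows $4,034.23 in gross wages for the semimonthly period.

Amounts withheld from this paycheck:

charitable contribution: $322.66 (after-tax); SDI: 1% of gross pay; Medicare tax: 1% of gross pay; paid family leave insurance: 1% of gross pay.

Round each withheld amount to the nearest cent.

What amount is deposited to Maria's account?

Paid family leave insurance: $4,034.23 × 0.01 = $40.34
Medicare tax: $4,034.23 × 0.01 = $40.34
SDI: $4,034.23 × 0.01 = $40.34
Charitable contribution: $322.66
Total deductions = $40.34 + $40.34 + $40.34 + $322.66 = $443.68
Net pay = $4,034.23 − $443.68 = $3,590.55

$3,590.55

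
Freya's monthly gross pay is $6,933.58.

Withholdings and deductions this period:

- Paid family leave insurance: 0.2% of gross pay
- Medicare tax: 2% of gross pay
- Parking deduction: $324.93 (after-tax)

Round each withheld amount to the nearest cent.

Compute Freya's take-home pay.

Paid family leave insurance: $6,933.58 × 0.002 = $13.87
Medicare tax: $6,933.58 × 0.02 = $138.67
Parking deduction: $324.93
Total deductions = $13.87 + $138.67 + $324.93 = $477.47
Net pay = $6,933.58 − $477.47 = $6,456.11

$6,456.11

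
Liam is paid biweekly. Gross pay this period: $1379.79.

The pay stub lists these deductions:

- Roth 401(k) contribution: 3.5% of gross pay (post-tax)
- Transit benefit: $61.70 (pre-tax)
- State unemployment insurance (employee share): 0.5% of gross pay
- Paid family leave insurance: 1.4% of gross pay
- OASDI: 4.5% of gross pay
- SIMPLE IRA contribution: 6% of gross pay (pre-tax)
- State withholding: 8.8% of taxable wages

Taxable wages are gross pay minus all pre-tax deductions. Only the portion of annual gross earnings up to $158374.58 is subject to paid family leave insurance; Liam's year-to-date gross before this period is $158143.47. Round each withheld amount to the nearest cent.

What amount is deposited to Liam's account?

$1006.07

Transit benefit: $61.70
SIMPLE IRA contribution: $1379.79 × 0.06 = $82.79
Pre-tax total = $61.70 + $82.79 = $144.49
Taxable wages = $1379.79 − $144.49 = $1235.30
State withholding: $1235.30 × 0.088 = $108.71
OASDI: $1379.79 × 0.045 = $62.09
Paid family leave insurance: only $158374.58 − $158143.47 = $231.11 of this check is subject → $231.11 × 0.014 = $3.24
State unemployment insurance (employee share): $1379.79 × 0.005 = $6.90
Roth 401(k) contribution: $1379.79 × 0.035 = $48.29
Total deductions = $61.70 + $82.79 + $108.71 + $62.09 + $3.24 + $6.90 + $48.29 = $373.72
Net pay = $1379.79 − $373.72 = $1006.07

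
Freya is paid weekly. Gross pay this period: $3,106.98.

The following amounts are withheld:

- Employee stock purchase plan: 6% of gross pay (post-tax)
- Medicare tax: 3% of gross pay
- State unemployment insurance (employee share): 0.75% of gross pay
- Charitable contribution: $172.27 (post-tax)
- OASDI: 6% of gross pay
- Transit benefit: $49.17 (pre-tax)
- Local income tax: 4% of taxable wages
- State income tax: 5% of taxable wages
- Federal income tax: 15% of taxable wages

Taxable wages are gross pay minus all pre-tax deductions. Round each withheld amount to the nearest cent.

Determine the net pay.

Transit benefit: $49.17
Taxable wages = $3,106.98 − $49.17 = $3,057.81
State income tax: $3,057.81 × 0.05 = $152.89
Federal income tax: $3,057.81 × 0.15 = $458.67
Local income tax: $3,057.81 × 0.04 = $122.31
OASDI: $3,106.98 × 0.06 = $186.42
Medicare tax: $3,106.98 × 0.03 = $93.21
State unemployment insurance (employee share): $3,106.98 × 0.0075 = $23.30
Employee stock purchase plan: $3,106.98 × 0.06 = $186.42
Charitable contribution: $172.27
Total deductions = $49.17 + $152.89 + $458.67 + $122.31 + $186.42 + $93.21 + $23.30 + $186.42 + $172.27 = $1,444.66
Net pay = $3,106.98 − $1,444.66 = $1,662.32

$1,662.32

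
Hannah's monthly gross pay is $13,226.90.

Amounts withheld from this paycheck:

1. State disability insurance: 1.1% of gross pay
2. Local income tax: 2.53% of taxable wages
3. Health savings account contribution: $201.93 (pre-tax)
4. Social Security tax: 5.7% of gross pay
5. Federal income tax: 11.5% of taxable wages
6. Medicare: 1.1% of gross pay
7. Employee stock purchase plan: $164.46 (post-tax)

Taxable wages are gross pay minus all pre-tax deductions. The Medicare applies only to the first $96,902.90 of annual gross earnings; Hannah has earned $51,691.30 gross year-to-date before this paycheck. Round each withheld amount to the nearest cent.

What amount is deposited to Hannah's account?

Health savings account contribution: $201.93
Taxable wages = $13,226.90 − $201.93 = $13,024.97
Local income tax: $13,024.97 × 0.0253 = $329.53
Federal income tax: $13,024.97 × 0.115 = $1,497.87
Social Security tax: $13,226.90 × 0.057 = $753.93
State disability insurance: $13,226.90 × 0.011 = $145.50
Medicare: cap not yet reached, full $13,226.90 is subject → $13,226.90 × 0.011 = $145.50
Employee stock purchase plan: $164.46
Total deductions = $201.93 + $329.53 + $1,497.87 + $753.93 + $145.50 + $145.50 + $164.46 = $3,238.72
Net pay = $13,226.90 − $3,238.72 = $9,988.18

$9,988.18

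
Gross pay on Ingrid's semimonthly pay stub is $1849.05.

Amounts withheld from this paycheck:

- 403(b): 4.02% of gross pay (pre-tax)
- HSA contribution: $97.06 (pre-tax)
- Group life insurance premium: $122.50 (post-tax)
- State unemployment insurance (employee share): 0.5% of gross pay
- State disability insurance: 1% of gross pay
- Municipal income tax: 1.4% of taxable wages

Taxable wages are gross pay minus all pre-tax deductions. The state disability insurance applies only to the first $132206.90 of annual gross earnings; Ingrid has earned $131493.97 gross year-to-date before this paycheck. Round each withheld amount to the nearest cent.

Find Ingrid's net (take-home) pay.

$1515.29

HSA contribution: $97.06
403(b): $1849.05 × 0.0402 = $74.33
Pre-tax total = $97.06 + $74.33 = $171.39
Taxable wages = $1849.05 − $171.39 = $1677.66
Municipal income tax: $1677.66 × 0.014 = $23.49
State disability insurance: only $132206.90 − $131493.97 = $712.93 of this check is subject → $712.93 × 0.01 = $7.13
State unemployment insurance (employee share): $1849.05 × 0.005 = $9.25
Group life insurance premium: $122.50
Total deductions = $97.06 + $74.33 + $23.49 + $7.13 + $9.25 + $122.50 = $333.76
Net pay = $1849.05 − $333.76 = $1515.29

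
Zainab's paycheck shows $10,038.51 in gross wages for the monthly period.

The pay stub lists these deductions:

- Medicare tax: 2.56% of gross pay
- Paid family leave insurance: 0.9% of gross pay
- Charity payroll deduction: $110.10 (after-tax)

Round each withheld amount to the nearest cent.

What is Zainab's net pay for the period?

$9,581.07

Paid family leave insurance: $10,038.51 × 0.009 = $90.35
Medicare tax: $10,038.51 × 0.0256 = $256.99
Charity payroll deduction: $110.10
Total deductions = $90.35 + $256.99 + $110.10 = $457.44
Net pay = $10,038.51 − $457.44 = $9,581.07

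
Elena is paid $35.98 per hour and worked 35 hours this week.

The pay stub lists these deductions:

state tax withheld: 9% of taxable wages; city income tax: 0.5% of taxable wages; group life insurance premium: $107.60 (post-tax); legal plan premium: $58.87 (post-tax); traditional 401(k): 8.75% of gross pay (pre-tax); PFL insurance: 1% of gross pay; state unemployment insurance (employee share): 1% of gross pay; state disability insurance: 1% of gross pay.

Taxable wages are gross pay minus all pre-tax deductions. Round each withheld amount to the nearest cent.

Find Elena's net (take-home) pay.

$835.70

Gross pay: 35 × $35.98 = $1,259.30
Traditional 401(k): $1,259.30 × 0.0875 = $110.19
Taxable wages = $1,259.30 − $110.19 = $1,149.11
City income tax: $1,149.11 × 0.005 = $5.75
State tax withheld: $1,149.11 × 0.09 = $103.42
PFL insurance: $1,259.30 × 0.01 = $12.59
State unemployment insurance (employee share): $1,259.30 × 0.01 = $12.59
State disability insurance: $1,259.30 × 0.01 = $12.59
Legal plan premium: $58.87
Group life insurance premium: $107.60
Total deductions = $110.19 + $5.75 + $103.42 + $12.59 + $12.59 + $12.59 + $58.87 + $107.60 = $423.60
Net pay = $1,259.30 − $423.60 = $835.70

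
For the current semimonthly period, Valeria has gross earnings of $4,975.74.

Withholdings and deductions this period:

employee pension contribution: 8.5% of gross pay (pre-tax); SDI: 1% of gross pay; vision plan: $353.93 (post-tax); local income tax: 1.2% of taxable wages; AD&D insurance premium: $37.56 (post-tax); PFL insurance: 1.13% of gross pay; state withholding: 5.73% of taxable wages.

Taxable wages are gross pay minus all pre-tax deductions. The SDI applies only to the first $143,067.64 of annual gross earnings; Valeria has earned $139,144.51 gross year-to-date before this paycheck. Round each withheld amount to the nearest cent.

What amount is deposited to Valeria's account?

$3,750.34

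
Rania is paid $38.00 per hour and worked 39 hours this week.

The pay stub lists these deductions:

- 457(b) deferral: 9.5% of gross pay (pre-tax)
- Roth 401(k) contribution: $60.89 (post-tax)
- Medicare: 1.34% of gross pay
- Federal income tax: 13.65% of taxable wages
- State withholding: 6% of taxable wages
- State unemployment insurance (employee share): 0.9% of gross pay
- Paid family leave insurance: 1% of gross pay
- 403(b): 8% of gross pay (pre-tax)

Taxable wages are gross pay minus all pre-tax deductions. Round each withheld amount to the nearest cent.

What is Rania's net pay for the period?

$873.49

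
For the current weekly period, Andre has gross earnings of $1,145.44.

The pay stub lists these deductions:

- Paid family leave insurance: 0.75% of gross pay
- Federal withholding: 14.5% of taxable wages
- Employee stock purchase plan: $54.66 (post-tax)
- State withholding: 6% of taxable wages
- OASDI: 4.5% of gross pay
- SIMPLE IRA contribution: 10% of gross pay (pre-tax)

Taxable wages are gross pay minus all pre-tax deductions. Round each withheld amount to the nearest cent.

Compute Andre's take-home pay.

SIMPLE IRA contribution: $1,145.44 × 0.1 = $114.54
Taxable wages = $1,145.44 − $114.54 = $1,030.90
State withholding: $1,030.90 × 0.06 = $61.85
Federal withholding: $1,030.90 × 0.145 = $149.48
Paid family leave insurance: $1,145.44 × 0.0075 = $8.59
OASDI: $1,145.44 × 0.045 = $51.54
Employee stock purchase plan: $54.66
Total deductions = $114.54 + $61.85 + $149.48 + $8.59 + $51.54 + $54.66 = $440.66
Net pay = $1,145.44 − $440.66 = $704.78

$704.78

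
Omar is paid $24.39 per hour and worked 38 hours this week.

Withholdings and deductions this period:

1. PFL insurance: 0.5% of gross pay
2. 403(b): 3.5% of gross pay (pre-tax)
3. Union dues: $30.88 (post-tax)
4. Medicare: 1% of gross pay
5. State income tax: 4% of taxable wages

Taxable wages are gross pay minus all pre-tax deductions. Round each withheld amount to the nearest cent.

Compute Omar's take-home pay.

Gross pay: 38 × $24.39 = $926.82
403(b): $926.82 × 0.035 = $32.44
Taxable wages = $926.82 − $32.44 = $894.38
State income tax: $894.38 × 0.04 = $35.78
Medicare: $926.82 × 0.01 = $9.27
PFL insurance: $926.82 × 0.005 = $4.63
Union dues: $30.88
Total deductions = $32.44 + $35.78 + $9.27 + $4.63 + $30.88 = $113.00
Net pay = $926.82 − $113.00 = $813.82

$813.82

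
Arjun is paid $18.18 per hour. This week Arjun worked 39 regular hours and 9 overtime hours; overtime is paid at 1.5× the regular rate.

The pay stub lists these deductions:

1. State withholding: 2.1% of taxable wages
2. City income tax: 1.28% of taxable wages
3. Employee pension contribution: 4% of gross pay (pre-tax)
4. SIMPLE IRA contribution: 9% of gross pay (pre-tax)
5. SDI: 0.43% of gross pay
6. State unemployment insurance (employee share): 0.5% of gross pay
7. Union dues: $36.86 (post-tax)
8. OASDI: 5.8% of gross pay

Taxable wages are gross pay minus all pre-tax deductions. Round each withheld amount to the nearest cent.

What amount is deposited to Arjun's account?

$701.21

Regular pay: 39 × $18.18 = $709.02
Overtime pay: 9 × $18.18 × 1.5 = $245.43
Gross pay = $709.02 + $245.43 = $954.45
Employee pension contribution: $954.45 × 0.04 = $38.18
SIMPLE IRA contribution: $954.45 × 0.09 = $85.90
Pre-tax total = $38.18 + $85.90 = $124.08
Taxable wages = $954.45 − $124.08 = $830.37
City income tax: $830.37 × 0.0128 = $10.63
State withholding: $830.37 × 0.021 = $17.44
SDI: $954.45 × 0.0043 = $4.10
OASDI: $954.45 × 0.058 = $55.36
State unemployment insurance (employee share): $954.45 × 0.005 = $4.77
Union dues: $36.86
Total deductions = $38.18 + $85.90 + $10.63 + $17.44 + $4.10 + $55.36 + $4.77 + $36.86 = $253.24
Net pay = $954.45 − $253.24 = $701.21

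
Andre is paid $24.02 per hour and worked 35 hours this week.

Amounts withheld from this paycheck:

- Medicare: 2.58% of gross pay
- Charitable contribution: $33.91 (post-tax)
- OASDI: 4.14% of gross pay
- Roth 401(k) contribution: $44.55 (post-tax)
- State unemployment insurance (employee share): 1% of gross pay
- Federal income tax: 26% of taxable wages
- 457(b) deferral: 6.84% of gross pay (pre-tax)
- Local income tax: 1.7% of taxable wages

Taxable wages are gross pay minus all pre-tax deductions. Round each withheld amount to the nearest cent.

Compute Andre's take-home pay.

$422.90

Gross pay: 35 × $24.02 = $840.70
457(b) deferral: $840.70 × 0.0684 = $57.50
Taxable wages = $840.70 − $57.50 = $783.20
Federal income tax: $783.20 × 0.26 = $203.63
Local income tax: $783.20 × 0.017 = $13.31
OASDI: $840.70 × 0.0414 = $34.80
State unemployment insurance (employee share): $840.70 × 0.01 = $8.41
Medicare: $840.70 × 0.0258 = $21.69
Charitable contribution: $33.91
Roth 401(k) contribution: $44.55
Total deductions = $57.50 + $203.63 + $13.31 + $34.80 + $8.41 + $21.69 + $33.91 + $44.55 = $417.80
Net pay = $840.70 − $417.80 = $422.90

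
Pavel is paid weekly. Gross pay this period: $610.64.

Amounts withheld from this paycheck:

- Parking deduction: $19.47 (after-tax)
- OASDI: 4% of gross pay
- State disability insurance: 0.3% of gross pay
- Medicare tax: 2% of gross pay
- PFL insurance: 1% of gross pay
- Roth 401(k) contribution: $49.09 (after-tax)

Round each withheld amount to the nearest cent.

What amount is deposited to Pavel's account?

OASDI: $610.64 × 0.04 = $24.43
State disability insurance: $610.64 × 0.003 = $1.83
Medicare tax: $610.64 × 0.02 = $12.21
PFL insurance: $610.64 × 0.01 = $6.11
Roth 401(k) contribution: $49.09
Parking deduction: $19.47
Total deductions = $24.43 + $1.83 + $12.21 + $6.11 + $49.09 + $19.47 = $113.14
Net pay = $610.64 − $113.14 = $497.50

$497.50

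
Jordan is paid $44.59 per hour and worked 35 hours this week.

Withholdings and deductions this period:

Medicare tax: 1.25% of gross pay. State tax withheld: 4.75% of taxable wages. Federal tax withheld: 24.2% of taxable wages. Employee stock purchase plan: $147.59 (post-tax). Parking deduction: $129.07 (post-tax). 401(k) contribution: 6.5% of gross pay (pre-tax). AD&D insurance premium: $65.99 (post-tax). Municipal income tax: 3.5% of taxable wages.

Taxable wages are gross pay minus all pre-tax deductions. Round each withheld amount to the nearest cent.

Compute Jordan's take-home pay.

$623.54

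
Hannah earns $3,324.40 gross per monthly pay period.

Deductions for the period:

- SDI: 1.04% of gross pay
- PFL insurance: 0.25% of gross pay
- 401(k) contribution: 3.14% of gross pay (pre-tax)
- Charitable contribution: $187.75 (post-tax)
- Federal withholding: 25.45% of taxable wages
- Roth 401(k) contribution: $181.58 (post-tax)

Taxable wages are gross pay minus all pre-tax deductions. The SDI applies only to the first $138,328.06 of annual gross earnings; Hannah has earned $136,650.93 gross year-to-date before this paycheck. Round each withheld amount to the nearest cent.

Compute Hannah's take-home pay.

401(k) contribution: $3,324.40 × 0.0314 = $104.39
Taxable wages = $3,324.40 − $104.39 = $3,220.01
Federal withholding: $3,220.01 × 0.2545 = $819.49
SDI: only $138,328.06 − $136,650.93 = $1,677.13 of this check is subject → $1,677.13 × 0.0104 = $17.44
PFL insurance: $3,324.40 × 0.0025 = $8.31
Roth 401(k) contribution: $181.58
Charitable contribution: $187.75
Total deductions = $104.39 + $819.49 + $17.44 + $8.31 + $181.58 + $187.75 = $1,318.96
Net pay = $3,324.40 − $1,318.96 = $2,005.44

$2,005.44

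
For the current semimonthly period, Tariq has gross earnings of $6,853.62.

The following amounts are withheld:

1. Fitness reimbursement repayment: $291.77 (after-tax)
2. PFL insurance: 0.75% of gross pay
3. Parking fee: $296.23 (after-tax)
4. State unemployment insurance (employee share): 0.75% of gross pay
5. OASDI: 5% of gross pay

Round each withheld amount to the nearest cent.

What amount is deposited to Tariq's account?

$5,820.14

PFL insurance: $6,853.62 × 0.0075 = $51.40
State unemployment insurance (employee share): $6,853.62 × 0.0075 = $51.40
OASDI: $6,853.62 × 0.05 = $342.68
Fitness reimbursement repayment: $291.77
Parking fee: $296.23
Total deductions = $51.40 + $51.40 + $342.68 + $291.77 + $296.23 = $1,033.48
Net pay = $6,853.62 − $1,033.48 = $5,820.14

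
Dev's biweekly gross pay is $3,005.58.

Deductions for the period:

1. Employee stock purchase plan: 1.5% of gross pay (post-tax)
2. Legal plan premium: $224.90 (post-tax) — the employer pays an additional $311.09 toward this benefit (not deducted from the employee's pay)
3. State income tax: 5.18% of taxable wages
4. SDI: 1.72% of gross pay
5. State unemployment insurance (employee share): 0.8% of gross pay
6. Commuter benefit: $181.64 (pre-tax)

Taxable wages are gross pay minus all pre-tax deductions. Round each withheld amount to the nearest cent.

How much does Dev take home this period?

$2,331.94

Commuter benefit: $181.64
Taxable wages = $3,005.58 − $181.64 = $2,823.94
State income tax: $2,823.94 × 0.0518 = $146.28
State unemployment insurance (employee share): $3,005.58 × 0.008 = $24.04
SDI: $3,005.58 × 0.0172 = $51.70
Employee stock purchase plan: $3,005.58 × 0.015 = $45.08
Legal plan premium: $224.90
(Employer's $311.09 toward legal plan premium is not withheld from the employee.)
Total deductions = $181.64 + $146.28 + $24.04 + $51.70 + $45.08 + $224.90 = $673.64
Net pay = $3,005.58 − $673.64 = $2,331.94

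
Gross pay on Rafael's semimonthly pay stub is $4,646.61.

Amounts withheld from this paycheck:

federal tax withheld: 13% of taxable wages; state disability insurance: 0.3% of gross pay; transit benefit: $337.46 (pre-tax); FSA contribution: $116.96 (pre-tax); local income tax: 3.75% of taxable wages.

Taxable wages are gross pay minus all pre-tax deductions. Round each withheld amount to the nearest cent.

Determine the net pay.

Transit benefit: $337.46
FSA contribution: $116.96
Pre-tax total = $337.46 + $116.96 = $454.42
Taxable wages = $4,646.61 − $454.42 = $4,192.19
Local income tax: $4,192.19 × 0.0375 = $157.21
Federal tax withheld: $4,192.19 × 0.13 = $544.98
State disability insurance: $4,646.61 × 0.003 = $13.94
Total deductions = $337.46 + $116.96 + $157.21 + $544.98 + $13.94 = $1,170.55
Net pay = $4,646.61 − $1,170.55 = $3,476.06

$3,476.06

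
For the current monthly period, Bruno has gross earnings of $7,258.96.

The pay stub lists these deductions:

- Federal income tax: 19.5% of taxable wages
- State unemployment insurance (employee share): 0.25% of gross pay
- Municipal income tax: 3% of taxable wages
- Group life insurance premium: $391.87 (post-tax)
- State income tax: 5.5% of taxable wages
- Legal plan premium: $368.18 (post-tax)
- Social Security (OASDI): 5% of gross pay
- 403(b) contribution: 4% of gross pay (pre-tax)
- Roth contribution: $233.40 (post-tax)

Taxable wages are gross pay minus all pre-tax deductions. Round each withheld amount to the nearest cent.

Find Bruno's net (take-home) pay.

403(b) contribution: $7,258.96 × 0.04 = $290.36
Taxable wages = $7,258.96 − $290.36 = $6,968.60
Federal income tax: $6,968.60 × 0.195 = $1,358.88
State income tax: $6,968.60 × 0.055 = $383.27
Municipal income tax: $6,968.60 × 0.03 = $209.06
Social Security (OASDI): $7,258.96 × 0.05 = $362.95
State unemployment insurance (employee share): $7,258.96 × 0.0025 = $18.15
Group life insurance premium: $391.87
Roth contribution: $233.40
Legal plan premium: $368.18
Total deductions = $290.36 + $1,358.88 + $383.27 + $209.06 + $362.95 + $18.15 + $391.87 + $233.40 + $368.18 = $3,616.12
Net pay = $7,258.96 − $3,616.12 = $3,642.84

$3,642.84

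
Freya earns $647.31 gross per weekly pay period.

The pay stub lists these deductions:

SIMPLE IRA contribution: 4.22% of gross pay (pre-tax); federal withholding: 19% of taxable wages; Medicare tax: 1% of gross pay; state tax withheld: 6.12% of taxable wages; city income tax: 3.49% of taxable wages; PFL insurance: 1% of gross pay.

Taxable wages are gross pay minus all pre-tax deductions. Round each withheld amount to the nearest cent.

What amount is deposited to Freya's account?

SIMPLE IRA contribution: $647.31 × 0.0422 = $27.32
Taxable wages = $647.31 − $27.32 = $619.99
Federal withholding: $619.99 × 0.19 = $117.80
City income tax: $619.99 × 0.0349 = $21.64
State tax withheld: $619.99 × 0.0612 = $37.94
PFL insurance: $647.31 × 0.01 = $6.47
Medicare tax: $647.31 × 0.01 = $6.47
Total deductions = $27.32 + $117.80 + $21.64 + $37.94 + $6.47 + $6.47 = $217.64
Net pay = $647.31 − $217.64 = $429.67

$429.67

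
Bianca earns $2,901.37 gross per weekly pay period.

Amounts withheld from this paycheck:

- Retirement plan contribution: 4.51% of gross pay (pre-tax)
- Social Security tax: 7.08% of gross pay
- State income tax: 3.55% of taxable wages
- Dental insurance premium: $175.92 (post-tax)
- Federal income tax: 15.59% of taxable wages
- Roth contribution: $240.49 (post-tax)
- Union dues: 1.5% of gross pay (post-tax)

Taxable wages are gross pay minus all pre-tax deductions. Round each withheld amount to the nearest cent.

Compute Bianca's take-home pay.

Retirement plan contribution: $2,901.37 × 0.0451 = $130.85
Taxable wages = $2,901.37 − $130.85 = $2,770.52
State income tax: $2,770.52 × 0.0355 = $98.35
Federal income tax: $2,770.52 × 0.1559 = $431.92
Social Security tax: $2,901.37 × 0.0708 = $205.42
Union dues: $2,901.37 × 0.015 = $43.52
Dental insurance premium: $175.92
Roth contribution: $240.49
Total deductions = $130.85 + $98.35 + $431.92 + $205.42 + $43.52 + $175.92 + $240.49 = $1,326.47
Net pay = $2,901.37 − $1,326.47 = $1,574.90

$1,574.90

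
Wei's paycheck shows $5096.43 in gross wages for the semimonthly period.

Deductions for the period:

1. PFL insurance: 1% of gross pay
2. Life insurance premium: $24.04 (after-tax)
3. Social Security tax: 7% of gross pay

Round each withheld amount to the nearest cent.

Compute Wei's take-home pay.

$4664.68

Social Security tax: $5096.43 × 0.07 = $356.75
PFL insurance: $5096.43 × 0.01 = $50.96
Life insurance premium: $24.04
Total deductions = $356.75 + $50.96 + $24.04 = $431.75
Net pay = $5096.43 − $431.75 = $4664.68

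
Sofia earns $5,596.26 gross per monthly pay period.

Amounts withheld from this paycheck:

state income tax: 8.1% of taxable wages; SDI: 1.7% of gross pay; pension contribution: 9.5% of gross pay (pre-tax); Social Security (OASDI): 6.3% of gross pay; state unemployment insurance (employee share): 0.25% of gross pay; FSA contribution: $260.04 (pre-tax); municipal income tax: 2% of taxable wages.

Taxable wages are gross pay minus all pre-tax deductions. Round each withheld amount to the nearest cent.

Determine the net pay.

FSA contribution: $260.04
Pension contribution: $5,596.26 × 0.095 = $531.64
Pre-tax total = $260.04 + $531.64 = $791.68
Taxable wages = $5,596.26 − $791.68 = $4,804.58
State income tax: $4,804.58 × 0.081 = $389.17
Municipal income tax: $4,804.58 × 0.02 = $96.09
SDI: $5,596.26 × 0.017 = $95.14
Social Security (OASDI): $5,596.26 × 0.063 = $352.56
State unemployment insurance (employee share): $5,596.26 × 0.0025 = $13.99
Total deductions = $260.04 + $531.64 + $389.17 + $96.09 + $95.14 + $352.56 + $13.99 = $1,738.63
Net pay = $5,596.26 − $1,738.63 = $3,857.63

$3,857.63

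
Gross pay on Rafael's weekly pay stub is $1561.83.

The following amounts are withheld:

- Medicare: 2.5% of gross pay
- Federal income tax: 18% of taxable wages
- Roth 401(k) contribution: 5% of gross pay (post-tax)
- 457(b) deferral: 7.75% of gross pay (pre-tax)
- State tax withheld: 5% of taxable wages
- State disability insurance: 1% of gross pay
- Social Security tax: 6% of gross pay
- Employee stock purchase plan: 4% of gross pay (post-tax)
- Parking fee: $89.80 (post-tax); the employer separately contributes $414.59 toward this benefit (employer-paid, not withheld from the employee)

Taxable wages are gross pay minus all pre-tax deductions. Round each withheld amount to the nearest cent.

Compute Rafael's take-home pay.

$730.67

457(b) deferral: $1561.83 × 0.0775 = $121.04
Taxable wages = $1561.83 − $121.04 = $1440.79
State tax withheld: $1440.79 × 0.05 = $72.04
Federal income tax: $1440.79 × 0.18 = $259.34
Medicare: $1561.83 × 0.025 = $39.05
State disability insurance: $1561.83 × 0.01 = $15.62
Social Security tax: $1561.83 × 0.06 = $93.71
Employee stock purchase plan: $1561.83 × 0.04 = $62.47
Roth 401(k) contribution: $1561.83 × 0.05 = $78.09
Parking fee: $89.80
(Employer's $414.59 toward parking fee is not withheld from the employee.)
Total deductions = $121.04 + $72.04 + $259.34 + $39.05 + $15.62 + $93.71 + $62.47 + $78.09 + $89.80 = $831.16
Net pay = $1561.83 − $831.16 = $730.67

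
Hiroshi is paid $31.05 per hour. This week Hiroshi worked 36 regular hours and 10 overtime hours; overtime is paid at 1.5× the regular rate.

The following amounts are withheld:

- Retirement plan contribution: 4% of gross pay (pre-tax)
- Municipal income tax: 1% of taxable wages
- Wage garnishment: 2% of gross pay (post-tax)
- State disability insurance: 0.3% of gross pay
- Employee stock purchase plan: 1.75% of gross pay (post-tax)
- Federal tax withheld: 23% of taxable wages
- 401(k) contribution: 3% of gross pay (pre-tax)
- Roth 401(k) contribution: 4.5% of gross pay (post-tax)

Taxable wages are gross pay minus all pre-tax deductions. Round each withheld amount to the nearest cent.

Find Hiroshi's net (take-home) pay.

Regular pay: 36 × $31.05 = $1117.80
Overtime pay: 10 × $31.05 × 1.5 = $465.75
Gross pay = $1117.80 + $465.75 = $1583.55
401(k) contribution: $1583.55 × 0.03 = $47.51
Retirement plan contribution: $1583.55 × 0.04 = $63.34
Pre-tax total = $47.51 + $63.34 = $110.85
Taxable wages = $1583.55 − $110.85 = $1472.70
Municipal income tax: $1472.70 × 0.01 = $14.73
Federal tax withheld: $1472.70 × 0.23 = $338.72
State disability insurance: $1583.55 × 0.003 = $4.75
Employee stock purchase plan: $1583.55 × 0.0175 = $27.71
Roth 401(k) contribution: $1583.55 × 0.045 = $71.26
Wage garnishment: $1583.55 × 0.02 = $31.67
Total deductions = $47.51 + $63.34 + $14.73 + $338.72 + $4.75 + $27.71 + $71.26 + $31.67 = $599.69
Net pay = $1583.55 − $599.69 = $983.86

$983.86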